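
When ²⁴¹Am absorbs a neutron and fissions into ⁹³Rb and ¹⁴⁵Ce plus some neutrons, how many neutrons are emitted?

Conserve mass number: 242 = 93 + 145 + k, so k = 242 − 238 = 4.
Check atomic number: 95 = 37 + 58 + 0 = 95. ✓

4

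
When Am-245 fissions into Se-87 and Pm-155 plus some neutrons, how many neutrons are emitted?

Conserve mass number: 245 = 87 + 155 + k, so k = 245 − 242 = 3.
Check atomic number: 95 = 34 + 61 + 0 = 95. ✓

3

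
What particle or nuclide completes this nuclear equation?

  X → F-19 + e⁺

Ne-19

Conserve mass number: A = 19 + 0, so A = 19.
Conserve atomic number: Z = 9 + 1, so Z = 10.
Z = 10 is neon, so the species is Ne-19.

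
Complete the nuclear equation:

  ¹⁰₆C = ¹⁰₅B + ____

positron

Conserve mass number: 10 = 10 + A, so A = 0.
Conserve atomic number: 6 = 5 + Z, so Z = 1.
A = 0 and Z = 1 is ⁰₁e — a positron.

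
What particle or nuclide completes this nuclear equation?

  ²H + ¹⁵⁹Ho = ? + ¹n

Conserve mass number: 2 + 159 = A + 1, so A = 160.
Conserve atomic number: 1 + 67 = Z + 0, so Z = 68.
Z = 68 is erbium, so the species is ¹⁶⁰Er.

Er-160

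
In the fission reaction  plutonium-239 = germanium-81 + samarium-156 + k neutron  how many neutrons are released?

Conserve mass number: 239 = 81 + 156 + k, so k = 239 − 237 = 2.
Check atomic number: 94 = 32 + 62 + 0 = 94. ✓

2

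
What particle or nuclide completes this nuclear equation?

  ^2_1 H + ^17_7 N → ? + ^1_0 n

O-18

Conserve mass number: 2 + 17 = A + 1, so A = 18.
Conserve atomic number: 1 + 7 = Z + 0, so Z = 8.
Z = 8 is oxygen, so the species is ^18_8 O.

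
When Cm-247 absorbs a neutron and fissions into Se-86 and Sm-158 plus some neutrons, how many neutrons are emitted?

4

Conserve mass number: 248 = 86 + 158 + k, so k = 248 − 244 = 4.
Check atomic number: 96 = 34 + 62 + 0 = 96. ✓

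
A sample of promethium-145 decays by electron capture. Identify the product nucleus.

Electron capture: mass number changes by +0, atomic number by -1.
A: 145 = 145; Z: 61 − 1 = 60.
Z = 60 is neodymium, so the daughter is neodymium-145.

Nd-145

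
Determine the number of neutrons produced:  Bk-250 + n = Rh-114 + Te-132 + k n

Conserve mass number: 251 = 114 + 132 + k, so k = 251 − 246 = 5.
Check atomic number: 97 = 45 + 52 + 0 = 97. ✓

5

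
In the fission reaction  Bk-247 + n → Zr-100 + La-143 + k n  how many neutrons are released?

Conserve mass number: 248 = 100 + 143 + k, so k = 248 − 243 = 5.
Check atomic number: 97 = 40 + 57 + 0 = 97. ✓

5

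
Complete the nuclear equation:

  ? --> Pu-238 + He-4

Conserve mass number: A = 238 + 4, so A = 242.
Conserve atomic number: Z = 94 + 2, so Z = 96.
Z = 96 is curium, so the species is Cm-242.

Cm-242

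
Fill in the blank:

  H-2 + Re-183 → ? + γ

Os-185

Conserve mass number: 2 + 183 = A + 0, so A = 185.
Conserve atomic number: 1 + 75 = Z + 0, so Z = 76.
Z = 76 is osmium, so the species is Os-185.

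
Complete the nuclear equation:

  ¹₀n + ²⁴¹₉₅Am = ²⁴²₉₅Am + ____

gamma ray

Conserve mass number: 1 + 241 = 242 + A, so A = 0.
Conserve atomic number: 0 + 95 = 95 + Z, so Z = 0.
A = 0 and Z = 0 is ⁰₀γ — a gamma ray.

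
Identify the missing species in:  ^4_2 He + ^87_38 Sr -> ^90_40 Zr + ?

Conserve mass number: 4 + 87 = 90 + A, so A = 1.
Conserve atomic number: 2 + 38 = 40 + Z, so Z = 0.
A = 1 and Z = 0 is ^1_0 n — a neutron.

neutron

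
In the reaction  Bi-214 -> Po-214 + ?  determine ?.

beta-minus particle

Conserve mass number: 214 = 214 + A, so A = 0.
Conserve atomic number: 83 = 84 + Z, so Z = -1.
A = 0 and Z = -1 is e⁻ — a beta-minus particle.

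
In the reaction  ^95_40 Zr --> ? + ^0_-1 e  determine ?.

Conserve mass number: 95 = A + 0, so A = 95.
Conserve atomic number: 40 = Z − 1, so Z = 41.
Z = 41 is niobium, so the species is ^95_41 Nb.

Nb-95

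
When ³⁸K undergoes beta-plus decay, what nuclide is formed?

Beta-plus decay: mass number changes by +0, atomic number by -1.
A: 38 = 38; Z: 19 − 1 = 18.
Z = 18 is argon, so the daughter is ³⁸Ar.

Ar-38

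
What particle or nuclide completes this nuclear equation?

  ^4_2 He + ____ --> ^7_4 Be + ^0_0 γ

Conserve mass number: 4 + A = 7 + 0, so A = 3.
Conserve atomic number: 2 + Z = 4 + 0, so Z = 2.
Z = 2 is helium, so the species is ^3_2 He.

He-3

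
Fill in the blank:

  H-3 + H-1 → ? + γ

He-4

Conserve mass number: 3 + 1 = A + 0, so A = 4.
Conserve atomic number: 1 + 1 = Z + 0, so Z = 2.
A = 4 and Z = 2 is He-4 — an alpha particle.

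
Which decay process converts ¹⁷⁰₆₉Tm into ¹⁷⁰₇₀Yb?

ΔA = 170 − 170 = 0; ΔZ = 70 − 69 = +1.
A is unchanged and Z rises by 1 — a neutron has become a proton (β⁻ decay).

beta-minus decay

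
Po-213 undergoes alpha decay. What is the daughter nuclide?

Pb-209

Alpha decay: mass number changes by -4, atomic number by -2.
A: 213 − 4 = 209; Z: 84 − 2 = 82.
Z = 82 is lead, so the daughter is Pb-209.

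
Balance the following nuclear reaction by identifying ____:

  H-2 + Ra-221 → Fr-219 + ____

alpha particle

Conserve mass number: 2 + 221 = 219 + A, so A = 4.
Conserve atomic number: 1 + 88 = 87 + Z, so Z = 2.
A = 4 and Z = 2 is He-4 — an alpha particle.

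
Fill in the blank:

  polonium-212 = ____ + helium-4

Pb-208

Conserve mass number: 212 = A + 4, so A = 208.
Conserve atomic number: 84 = Z + 2, so Z = 82.
Z = 82 is lead, so the species is lead-208.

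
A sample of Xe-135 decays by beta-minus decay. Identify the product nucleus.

Cs-135

Beta-minus decay: mass number changes by +0, atomic number by +1.
A: 135 = 135; Z: 54 + 1 = 55.
Z = 55 is caesium, so the daughter is Cs-135.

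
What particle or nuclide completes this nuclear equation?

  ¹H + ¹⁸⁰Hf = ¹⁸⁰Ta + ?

neutron

Conserve mass number: 1 + 180 = 180 + A, so A = 1.
Conserve atomic number: 1 + 72 = 73 + Z, so Z = 0.
A = 1 and Z = 0 is ¹n — a neutron.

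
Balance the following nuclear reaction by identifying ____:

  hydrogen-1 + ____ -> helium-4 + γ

Conserve mass number: 1 + A = 4 + 0, so A = 3.
Conserve atomic number: 1 + Z = 2 + 0, so Z = 1.
A = 3 and Z = 1 is hydrogen-3 — a triton.

triton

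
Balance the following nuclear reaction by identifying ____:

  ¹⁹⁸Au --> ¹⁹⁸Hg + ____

Conserve mass number: 198 = 198 + A, so A = 0.
Conserve atomic number: 79 = 80 + Z, so Z = -1.
A = 0 and Z = -1 is e⁻ — a beta-minus particle.

beta-minus particle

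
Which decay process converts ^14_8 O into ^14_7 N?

ΔA = 14 − 14 = 0; ΔZ = 7 − 8 = -1.
A is unchanged and Z drops by 1 — a proton has become a neutron (β⁺ emission or electron capture).

beta-plus decay or electron capture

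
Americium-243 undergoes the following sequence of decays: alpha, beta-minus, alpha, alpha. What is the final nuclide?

Th-231

Start: (A, Z) = (243, 95).
After α: (239, 93).
After β⁻: (239, 94).
After α: (235, 92).
After α: (231, 90).
Z = 90 is thorium.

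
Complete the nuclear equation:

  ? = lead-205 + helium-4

Po-209

Conserve mass number: A = 205 + 4, so A = 209.
Conserve atomic number: Z = 82 + 2, so Z = 84.
Z = 84 is polonium, so the species is polonium-209.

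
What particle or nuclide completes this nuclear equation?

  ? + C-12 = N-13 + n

Conserve mass number: A + 12 = 13 + 1, so A = 2.
Conserve atomic number: Z + 6 = 7 + 0, so Z = 1.
A = 2 and Z = 1 is H-2 — a deuteron.

deuteron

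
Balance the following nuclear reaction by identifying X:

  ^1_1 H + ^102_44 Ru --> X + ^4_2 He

Tc-99

Conserve mass number: 1 + 102 = A + 4, so A = 99.
Conserve atomic number: 1 + 44 = Z + 2, so Z = 43.
Z = 43 is technetium, so the species is ^99_43 Tc.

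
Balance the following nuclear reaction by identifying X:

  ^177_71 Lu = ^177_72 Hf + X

beta-minus particle

Conserve mass number: 177 = 177 + A, so A = 0.
Conserve atomic number: 71 = 72 + Z, so Z = -1.
A = 0 and Z = -1 is ^0_-1 e — a beta-minus particle.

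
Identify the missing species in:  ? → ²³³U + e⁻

Pa-233

Conserve mass number: A = 233 + 0, so A = 233.
Conserve atomic number: Z = 92 − 1, so Z = 91.
Z = 91 is protactinium, so the species is ²³³Pa.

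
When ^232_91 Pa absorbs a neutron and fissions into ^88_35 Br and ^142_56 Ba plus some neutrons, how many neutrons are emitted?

Conserve mass number: 233 = 88 + 142 + k, so k = 233 − 230 = 3.
Check atomic number: 91 = 35 + 56 + 0 = 91. ✓

3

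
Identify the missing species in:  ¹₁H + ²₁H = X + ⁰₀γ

He-3

Conserve mass number: 1 + 2 = A + 0, so A = 3.
Conserve atomic number: 1 + 1 = Z + 0, so Z = 2.
Z = 2 is helium, so the species is ³₂He.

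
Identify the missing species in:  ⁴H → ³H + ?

Conserve mass number: 4 = 3 + A, so A = 1.
Conserve atomic number: 1 = 1 + Z, so Z = 0.
A = 1 and Z = 0 is ¹n — a neutron.

neutron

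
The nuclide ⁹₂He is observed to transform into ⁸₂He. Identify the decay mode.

neutron emission

ΔA = 8 − 9 = -1; ΔZ = 2 − 2 = +0.
A drops by 1 with Z unchanged — a neutron was emitted.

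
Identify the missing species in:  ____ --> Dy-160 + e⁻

Conserve mass number: A = 160 + 0, so A = 160.
Conserve atomic number: Z = 66 − 1, so Z = 65.
Z = 65 is terbium, so the species is Tb-160.

Tb-160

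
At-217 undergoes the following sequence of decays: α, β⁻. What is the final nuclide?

Start: (A, Z) = (217, 85).
After α: (213, 83).
After β⁻: (213, 84).
Z = 84 is polonium.

Po-213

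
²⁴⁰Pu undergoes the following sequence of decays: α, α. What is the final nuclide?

Th-232

Start: (A, Z) = (240, 94).
After α: (236, 92).
After α: (232, 90).
Z = 90 is thorium.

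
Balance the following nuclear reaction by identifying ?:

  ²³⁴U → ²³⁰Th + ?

alpha particle

Conserve mass number: 234 = 230 + A, so A = 4.
Conserve atomic number: 92 = 90 + Z, so Z = 2.
A = 4 and Z = 2 is ⁴He — an alpha particle.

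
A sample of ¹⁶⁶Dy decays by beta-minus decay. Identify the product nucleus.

Beta-minus decay: mass number changes by +0, atomic number by +1.
A: 166 = 166; Z: 66 + 1 = 67.
Z = 67 is holmium, so the daughter is ¹⁶⁶Ho.

Ho-166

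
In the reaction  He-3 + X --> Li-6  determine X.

Conserve mass number: 3 + A = 6, so A = 3.
Conserve atomic number: 2 + Z = 3, so Z = 1.
A = 3 and Z = 1 is H-3 — a triton.

triton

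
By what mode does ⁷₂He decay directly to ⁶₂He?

ΔA = 6 − 7 = -1; ΔZ = 2 − 2 = +0.
A drops by 1 with Z unchanged — a neutron was emitted.

neutron emission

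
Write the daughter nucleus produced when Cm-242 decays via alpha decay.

Pu-238

Alpha decay: mass number changes by -4, atomic number by -2.
A: 242 − 4 = 238; Z: 96 − 2 = 94.
Z = 94 is plutonium, so the daughter is Pu-238.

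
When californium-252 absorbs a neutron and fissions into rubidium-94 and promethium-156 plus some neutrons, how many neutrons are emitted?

3

Conserve mass number: 253 = 94 + 156 + k, so k = 253 − 250 = 3.
Check atomic number: 98 = 37 + 61 + 0 = 98. ✓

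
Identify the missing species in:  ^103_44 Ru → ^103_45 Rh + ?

Conserve mass number: 103 = 103 + A, so A = 0.
Conserve atomic number: 44 = 45 + Z, so Z = -1.
A = 0 and Z = -1 is ^0_-1 e — a beta-minus particle.

beta-minus particle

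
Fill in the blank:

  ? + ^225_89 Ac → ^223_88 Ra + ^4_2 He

deuteron

Conserve mass number: A + 225 = 223 + 4, so A = 2.
Conserve atomic number: Z + 89 = 88 + 2, so Z = 1.
A = 2 and Z = 1 is ^2_1 H — a deuteron.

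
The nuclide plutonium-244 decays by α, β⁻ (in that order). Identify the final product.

Np-240

Start: (A, Z) = (244, 94).
After α: (240, 92).
After β⁻: (240, 93).
Z = 93 is neptunium.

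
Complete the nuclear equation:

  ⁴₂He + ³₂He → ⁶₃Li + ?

proton

Conserve mass number: 4 + 3 = 6 + A, so A = 1.
Conserve atomic number: 2 + 2 = 3 + Z, so Z = 1.
A = 1 and Z = 1 is ¹₁H — a proton.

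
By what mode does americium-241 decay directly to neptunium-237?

alpha decay

ΔA = 237 − 241 = -4; ΔZ = 93 − 95 = -2.
A drops by 4 and Z drops by 2 — the signature of alpha emission.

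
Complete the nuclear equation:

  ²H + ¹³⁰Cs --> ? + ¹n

Ba-131

Conserve mass number: 2 + 130 = A + 1, so A = 131.
Conserve atomic number: 1 + 55 = Z + 0, so Z = 56.
Z = 56 is barium, so the species is ¹³¹Ba.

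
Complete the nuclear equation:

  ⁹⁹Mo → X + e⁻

Tc-99

Conserve mass number: 99 = A + 0, so A = 99.
Conserve atomic number: 42 = Z − 1, so Z = 43.
Z = 43 is technetium, so the species is ⁹⁹Tc.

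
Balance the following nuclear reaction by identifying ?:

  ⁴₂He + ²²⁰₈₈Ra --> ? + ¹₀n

Conserve mass number: 4 + 220 = A + 1, so A = 223.
Conserve atomic number: 2 + 88 = Z + 0, so Z = 90.
Z = 90 is thorium, so the species is ²²³₉₀Th.

Th-223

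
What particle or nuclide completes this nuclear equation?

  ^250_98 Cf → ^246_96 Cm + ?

Conserve mass number: 250 = 246 + A, so A = 4.
Conserve atomic number: 98 = 96 + Z, so Z = 2.
A = 4 and Z = 2 is ^4_2 He — an alpha particle.

alpha particle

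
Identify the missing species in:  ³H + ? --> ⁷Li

alpha particle

Conserve mass number: 3 + A = 7, so A = 4.
Conserve atomic number: 1 + Z = 3, so Z = 2.
A = 4 and Z = 2 is ⁴He — an alpha particle.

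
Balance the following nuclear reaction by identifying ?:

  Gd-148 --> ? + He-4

Sm-144

Conserve mass number: 148 = A + 4, so A = 144.
Conserve atomic number: 64 = Z + 2, so Z = 62.
Z = 62 is samarium, so the species is Sm-144.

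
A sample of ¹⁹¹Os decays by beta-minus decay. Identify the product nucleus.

Beta-minus decay: mass number changes by +0, atomic number by +1.
A: 191 = 191; Z: 76 + 1 = 77.
Z = 77 is iridium, so the daughter is ¹⁹¹Ir.

Ir-191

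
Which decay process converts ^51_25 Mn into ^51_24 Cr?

beta-plus decay or electron capture

ΔA = 51 − 51 = 0; ΔZ = 24 − 25 = -1.
A is unchanged and Z drops by 1 — a proton has become a neutron (β⁺ emission or electron capture).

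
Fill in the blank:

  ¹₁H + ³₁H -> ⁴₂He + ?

gamma ray

Conserve mass number: 1 + 3 = 4 + A, so A = 0.
Conserve atomic number: 1 + 1 = 2 + Z, so Z = 0.
A = 0 and Z = 0 is ⁰₀γ — a gamma ray.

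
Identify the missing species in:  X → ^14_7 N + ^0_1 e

Conserve mass number: A = 14 + 0, so A = 14.
Conserve atomic number: Z = 7 + 1, so Z = 8.
Z = 8 is oxygen, so the species is ^14_8 O.

O-14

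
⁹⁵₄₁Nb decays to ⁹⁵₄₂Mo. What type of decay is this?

beta-minus decay

ΔA = 95 − 95 = 0; ΔZ = 42 − 41 = +1.
A is unchanged and Z rises by 1 — a neutron has become a proton (β⁻ decay).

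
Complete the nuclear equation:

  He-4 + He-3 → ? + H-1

Conserve mass number: 4 + 3 = A + 1, so A = 6.
Conserve atomic number: 2 + 2 = Z + 1, so Z = 3.
Z = 3 is lithium, so the species is Li-6.

Li-6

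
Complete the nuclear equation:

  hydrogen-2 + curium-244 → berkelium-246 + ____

gamma ray

Conserve mass number: 2 + 244 = 246 + A, so A = 0.
Conserve atomic number: 1 + 96 = 97 + Z, so Z = 0.
A = 0 and Z = 0 is γ — a gamma ray.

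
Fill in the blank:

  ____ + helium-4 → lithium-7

Conserve mass number: A + 4 = 7, so A = 3.
Conserve atomic number: Z + 2 = 3, so Z = 1.
A = 3 and Z = 1 is hydrogen-3 — a triton.

triton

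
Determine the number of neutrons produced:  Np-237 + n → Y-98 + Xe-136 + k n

Conserve mass number: 238 = 98 + 136 + k, so k = 238 − 234 = 4.
Check atomic number: 93 = 39 + 54 + 0 = 93. ✓

4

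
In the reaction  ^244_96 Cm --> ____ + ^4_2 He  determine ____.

Conserve mass number: 244 = A + 4, so A = 240.
Conserve atomic number: 96 = Z + 2, so Z = 94.
Z = 94 is plutonium, so the species is ^240_94 Pu.

Pu-240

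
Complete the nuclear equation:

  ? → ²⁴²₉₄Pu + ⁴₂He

Cm-246

Conserve mass number: A = 242 + 4, so A = 246.
Conserve atomic number: Z = 94 + 2, so Z = 96.
Z = 96 is curium, so the species is ²⁴⁶₉₆Cm.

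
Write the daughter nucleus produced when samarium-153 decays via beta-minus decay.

Beta-minus decay: mass number changes by +0, atomic number by +1.
A: 153 = 153; Z: 62 + 1 = 63.
Z = 63 is europium, so the daughter is europium-153.

Eu-153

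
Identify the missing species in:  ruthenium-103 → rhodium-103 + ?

beta-minus particle

Conserve mass number: 103 = 103 + A, so A = 0.
Conserve atomic number: 44 = 45 + Z, so Z = -1.
A = 0 and Z = -1 is e⁻ — a beta-minus particle.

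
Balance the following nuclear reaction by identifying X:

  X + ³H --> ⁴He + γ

proton

Conserve mass number: A + 3 = 4 + 0, so A = 1.
Conserve atomic number: Z + 1 = 2 + 0, so Z = 1.
A = 1 and Z = 1 is ¹H — a proton.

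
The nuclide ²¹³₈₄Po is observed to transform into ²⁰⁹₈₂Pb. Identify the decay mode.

alpha decay

ΔA = 209 − 213 = -4; ΔZ = 82 − 84 = -2.
A drops by 4 and Z drops by 2 — the signature of alpha emission.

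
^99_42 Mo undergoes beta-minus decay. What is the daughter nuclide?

Beta-minus decay: mass number changes by +0, atomic number by +1.
A: 99 = 99; Z: 42 + 1 = 43.
Z = 43 is technetium, so the daughter is ^99_43 Tc.

Tc-99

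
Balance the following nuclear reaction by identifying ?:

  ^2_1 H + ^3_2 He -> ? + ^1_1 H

He-4

Conserve mass number: 2 + 3 = A + 1, so A = 4.
Conserve atomic number: 1 + 2 = Z + 1, so Z = 2.
A = 4 and Z = 2 is ^4_2 He — an alpha particle.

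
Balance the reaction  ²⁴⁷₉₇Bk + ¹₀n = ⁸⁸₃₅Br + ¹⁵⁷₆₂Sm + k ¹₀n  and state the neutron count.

3

Conserve mass number: 248 = 88 + 157 + k, so k = 248 − 245 = 3.
Check atomic number: 97 = 35 + 62 + 0 = 97. ✓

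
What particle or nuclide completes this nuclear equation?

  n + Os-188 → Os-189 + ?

gamma ray

Conserve mass number: 1 + 188 = 189 + A, so A = 0.
Conserve atomic number: 0 + 76 = 76 + Z, so Z = 0.
A = 0 and Z = 0 is γ — a gamma ray.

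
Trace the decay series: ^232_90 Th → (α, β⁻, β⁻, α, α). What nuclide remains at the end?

Start: (A, Z) = (232, 90).
After α: (228, 88).
After β⁻: (228, 89).
After β⁻: (228, 90).
After α: (224, 88).
After α: (220, 86).
Z = 86 is radon.

Rn-220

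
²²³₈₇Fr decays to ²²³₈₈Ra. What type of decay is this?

ΔA = 223 − 223 = 0; ΔZ = 88 − 87 = +1.
A is unchanged and Z rises by 1 — a neutron has become a proton (β⁻ decay).

beta-minus decay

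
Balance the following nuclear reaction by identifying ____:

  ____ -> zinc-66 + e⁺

Conserve mass number: A = 66 + 0, so A = 66.
Conserve atomic number: Z = 30 + 1, so Z = 31.
Z = 31 is gallium, so the species is gallium-66.

Ga-66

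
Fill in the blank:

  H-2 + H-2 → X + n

He-3

Conserve mass number: 2 + 2 = A + 1, so A = 3.
Conserve atomic number: 1 + 1 = Z + 0, so Z = 2.
Z = 2 is helium, so the species is He-3.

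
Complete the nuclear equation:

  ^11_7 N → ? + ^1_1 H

Conserve mass number: 11 = A + 1, so A = 10.
Conserve atomic number: 7 = Z + 1, so Z = 6.
Z = 6 is carbon, so the species is ^10_6 C.

C-10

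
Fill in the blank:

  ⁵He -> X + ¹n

Conserve mass number: 5 = A + 1, so A = 4.
Conserve atomic number: 2 = Z + 0, so Z = 2.
A = 4 and Z = 2 is ⁴He — an alpha particle.

He-4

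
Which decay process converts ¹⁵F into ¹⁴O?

ΔA = 14 − 15 = -1; ΔZ = 8 − 9 = -1.
A drops by 1 and Z drops by 1 — a proton was emitted.

proton emission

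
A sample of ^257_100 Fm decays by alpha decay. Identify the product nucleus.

Alpha decay: mass number changes by -4, atomic number by -2.
A: 257 − 4 = 253; Z: 100 − 2 = 98.
Z = 98 is californium, so the daughter is ^253_98 Cf.

Cf-253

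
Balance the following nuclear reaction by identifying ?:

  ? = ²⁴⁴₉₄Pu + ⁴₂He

Cm-248

Conserve mass number: A = 244 + 4, so A = 248.
Conserve atomic number: Z = 94 + 2, so Z = 96.
Z = 96 is curium, so the species is ²⁴⁸₉₆Cm.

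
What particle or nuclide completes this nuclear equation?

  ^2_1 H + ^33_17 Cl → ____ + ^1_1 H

Cl-34

Conserve mass number: 2 + 33 = A + 1, so A = 34.
Conserve atomic number: 1 + 17 = Z + 1, so Z = 17.
Z = 17 is chlorine, so the species is ^34_17 Cl.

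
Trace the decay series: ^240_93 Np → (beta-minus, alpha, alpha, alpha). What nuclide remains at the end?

Ra-228

Start: (A, Z) = (240, 93).
After β⁻: (240, 94).
After α: (236, 92).
After α: (232, 90).
After α: (228, 88).
Z = 88 is radium.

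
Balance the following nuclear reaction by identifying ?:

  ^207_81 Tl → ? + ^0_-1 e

Pb-207

Conserve mass number: 207 = A + 0, so A = 207.
Conserve atomic number: 81 = Z − 1, so Z = 82.
Z = 82 is lead, so the species is ^207_82 Pb.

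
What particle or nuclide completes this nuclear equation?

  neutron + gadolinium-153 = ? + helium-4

Conserve mass number: 1 + 153 = A + 4, so A = 150.
Conserve atomic number: 0 + 64 = Z + 2, so Z = 62.
Z = 62 is samarium, so the species is samarium-150.

Sm-150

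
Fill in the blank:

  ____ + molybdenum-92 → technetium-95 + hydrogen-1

alpha particle

Conserve mass number: A + 92 = 95 + 1, so A = 4.
Conserve atomic number: Z + 42 = 43 + 1, so Z = 2.
A = 4 and Z = 2 is helium-4 — an alpha particle.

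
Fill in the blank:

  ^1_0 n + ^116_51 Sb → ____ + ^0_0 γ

Conserve mass number: 1 + 116 = A + 0, so A = 117.
Conserve atomic number: 0 + 51 = Z + 0, so Z = 51.
Z = 51 is antimony, so the species is ^117_51 Sb.

Sb-117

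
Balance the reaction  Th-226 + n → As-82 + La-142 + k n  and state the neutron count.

3

Conserve mass number: 227 = 82 + 142 + k, so k = 227 − 224 = 3.
Check atomic number: 90 = 33 + 57 + 0 = 90. ✓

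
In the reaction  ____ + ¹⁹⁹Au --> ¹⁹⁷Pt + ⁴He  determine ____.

deuteron

Conserve mass number: A + 199 = 197 + 4, so A = 2.
Conserve atomic number: Z + 79 = 78 + 2, so Z = 1.
A = 2 and Z = 1 is ²H — a deuteron.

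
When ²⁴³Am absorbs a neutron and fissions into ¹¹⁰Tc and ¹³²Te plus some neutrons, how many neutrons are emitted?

2

Conserve mass number: 244 = 110 + 132 + k, so k = 244 − 242 = 2.
Check atomic number: 95 = 43 + 52 + 0 = 95. ✓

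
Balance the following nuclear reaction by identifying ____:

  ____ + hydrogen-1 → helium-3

deuteron

Conserve mass number: A + 1 = 3, so A = 2.
Conserve atomic number: Z + 1 = 2, so Z = 1.
A = 2 and Z = 1 is hydrogen-2 — a deuteron.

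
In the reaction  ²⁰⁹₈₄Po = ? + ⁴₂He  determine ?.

Pb-205

Conserve mass number: 209 = A + 4, so A = 205.
Conserve atomic number: 84 = Z + 2, so Z = 82.
Z = 82 is lead, so the species is ²⁰⁵₈₂Pb.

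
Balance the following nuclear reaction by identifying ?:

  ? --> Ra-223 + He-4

Th-227

Conserve mass number: A = 223 + 4, so A = 227.
Conserve atomic number: Z = 88 + 2, so Z = 90.
Z = 90 is thorium, so the species is Th-227.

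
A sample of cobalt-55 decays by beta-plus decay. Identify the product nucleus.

Beta-plus decay: mass number changes by +0, atomic number by -1.
A: 55 = 55; Z: 27 − 1 = 26.
Z = 26 is iron, so the daughter is iron-55.

Fe-55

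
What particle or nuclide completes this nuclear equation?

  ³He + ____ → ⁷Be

alpha particle

Conserve mass number: 3 + A = 7, so A = 4.
Conserve atomic number: 2 + Z = 4, so Z = 2.
A = 4 and Z = 2 is ⁴He — an alpha particle.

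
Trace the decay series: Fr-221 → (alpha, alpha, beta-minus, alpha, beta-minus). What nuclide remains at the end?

Start: (A, Z) = (221, 87).
After α: (217, 85).
After α: (213, 83).
After β⁻: (213, 84).
After α: (209, 82).
After β⁻: (209, 83).
Z = 83 is bismuth.

Bi-209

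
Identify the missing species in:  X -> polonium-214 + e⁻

Bi-214

Conserve mass number: A = 214 + 0, so A = 214.
Conserve atomic number: Z = 84 − 1, so Z = 83.
Z = 83 is bismuth, so the species is bismuth-214.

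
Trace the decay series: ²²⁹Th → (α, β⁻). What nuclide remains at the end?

Start: (A, Z) = (229, 90).
After α: (225, 88).
After β⁻: (225, 89).
Z = 89 is actinium.

Ac-225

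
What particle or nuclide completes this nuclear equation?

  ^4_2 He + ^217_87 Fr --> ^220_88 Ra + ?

proton

Conserve mass number: 4 + 217 = 220 + A, so A = 1.
Conserve atomic number: 2 + 87 = 88 + Z, so Z = 1.
A = 1 and Z = 1 is ^1_1 H — a proton.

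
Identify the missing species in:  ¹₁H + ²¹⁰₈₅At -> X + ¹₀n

Conserve mass number: 1 + 210 = A + 1, so A = 210.
Conserve atomic number: 1 + 85 = Z + 0, so Z = 86.
Z = 86 is radon, so the species is ²¹⁰₈₆Rn.

Rn-210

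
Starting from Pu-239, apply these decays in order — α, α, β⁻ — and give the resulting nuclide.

Pa-231

Start: (A, Z) = (239, 94).
After α: (235, 92).
After α: (231, 90).
After β⁻: (231, 91).
Z = 91 is protactinium.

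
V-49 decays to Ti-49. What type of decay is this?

ΔA = 49 − 49 = 0; ΔZ = 22 − 23 = -1.
A is unchanged and Z drops by 1 — a proton has become a neutron (β⁺ emission or electron capture).

beta-plus decay or electron capture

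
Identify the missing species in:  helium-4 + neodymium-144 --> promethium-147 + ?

proton

Conserve mass number: 4 + 144 = 147 + A, so A = 1.
Conserve atomic number: 2 + 60 = 61 + Z, so Z = 1.
A = 1 and Z = 1 is hydrogen-1 — a proton.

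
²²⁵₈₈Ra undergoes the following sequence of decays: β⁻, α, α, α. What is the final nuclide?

Bi-213

Start: (A, Z) = (225, 88).
After β⁻: (225, 89).
After α: (221, 87).
After α: (217, 85).
After α: (213, 83).
Z = 83 is bismuth.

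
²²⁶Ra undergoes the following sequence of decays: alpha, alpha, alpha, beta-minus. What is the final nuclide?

Bi-214

Start: (A, Z) = (226, 88).
After α: (222, 86).
After α: (218, 84).
After α: (214, 82).
After β⁻: (214, 83).
Z = 83 is bismuth.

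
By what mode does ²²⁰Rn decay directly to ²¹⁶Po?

alpha decay

ΔA = 216 − 220 = -4; ΔZ = 84 − 86 = -2.
A drops by 4 and Z drops by 2 — the signature of alpha emission.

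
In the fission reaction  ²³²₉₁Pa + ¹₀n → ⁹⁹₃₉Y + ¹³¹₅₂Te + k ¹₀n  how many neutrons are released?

Conserve mass number: 233 = 99 + 131 + k, so k = 233 − 230 = 3.
Check atomic number: 91 = 39 + 52 + 0 = 91. ✓

3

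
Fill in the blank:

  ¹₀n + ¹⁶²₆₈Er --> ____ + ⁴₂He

Dy-159

Conserve mass number: 1 + 162 = A + 4, so A = 159.
Conserve atomic number: 0 + 68 = Z + 2, so Z = 66.
Z = 66 is dysprosium, so the species is ¹⁵⁹₆₆Dy.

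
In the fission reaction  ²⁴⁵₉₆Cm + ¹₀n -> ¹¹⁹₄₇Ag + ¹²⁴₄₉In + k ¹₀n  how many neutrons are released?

3

Conserve mass number: 246 = 119 + 124 + k, so k = 246 − 243 = 3.
Check atomic number: 96 = 47 + 49 + 0 = 96. ✓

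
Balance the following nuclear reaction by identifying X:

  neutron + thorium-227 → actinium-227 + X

Conserve mass number: 1 + 227 = 227 + A, so A = 1.
Conserve atomic number: 0 + 90 = 89 + Z, so Z = 1.
A = 1 and Z = 1 is hydrogen-1 — a proton.

proton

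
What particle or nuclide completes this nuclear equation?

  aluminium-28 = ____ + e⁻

Conserve mass number: 28 = A + 0, so A = 28.
Conserve atomic number: 13 = Z − 1, so Z = 14.
Z = 14 is silicon, so the species is silicon-28.

Si-28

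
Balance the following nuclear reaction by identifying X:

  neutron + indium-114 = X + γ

In-115

Conserve mass number: 1 + 114 = A + 0, so A = 115.
Conserve atomic number: 0 + 49 = Z + 0, so Z = 49.
Z = 49 is indium, so the species is indium-115.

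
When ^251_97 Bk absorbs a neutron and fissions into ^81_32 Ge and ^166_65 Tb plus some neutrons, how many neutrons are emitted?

5

Conserve mass number: 252 = 81 + 166 + k, so k = 252 − 247 = 5.
Check atomic number: 97 = 32 + 65 + 0 = 97. ✓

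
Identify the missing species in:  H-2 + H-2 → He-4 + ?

Conserve mass number: 2 + 2 = 4 + A, so A = 0.
Conserve atomic number: 1 + 1 = 2 + Z, so Z = 0.
A = 0 and Z = 0 is γ — a gamma ray.

gamma ray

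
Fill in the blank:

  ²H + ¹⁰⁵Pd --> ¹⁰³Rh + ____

Conserve mass number: 2 + 105 = 103 + A, so A = 4.
Conserve atomic number: 1 + 46 = 45 + Z, so Z = 2.
A = 4 and Z = 2 is ⁴He — an alpha particle.

alpha particle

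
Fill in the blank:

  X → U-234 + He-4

Conserve mass number: A = 234 + 4, so A = 238.
Conserve atomic number: Z = 92 + 2, so Z = 94.
Z = 94 is plutonium, so the species is Pu-238.

Pu-238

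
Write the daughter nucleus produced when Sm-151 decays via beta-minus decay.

Beta-minus decay: mass number changes by +0, atomic number by +1.
A: 151 = 151; Z: 62 + 1 = 63.
Z = 63 is europium, so the daughter is Eu-151.

Eu-151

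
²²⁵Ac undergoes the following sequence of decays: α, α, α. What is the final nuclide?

Start: (A, Z) = (225, 89).
After α: (221, 87).
After α: (217, 85).
After α: (213, 83).
Z = 83 is bismuth.

Bi-213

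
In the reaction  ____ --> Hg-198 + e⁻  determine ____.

Conserve mass number: A = 198 + 0, so A = 198.
Conserve atomic number: Z = 80 − 1, so Z = 79.
Z = 79 is gold, so the species is Au-198.

Au-198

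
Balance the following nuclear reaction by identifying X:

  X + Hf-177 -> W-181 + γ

alpha particle

Conserve mass number: A + 177 = 181 + 0, so A = 4.
Conserve atomic number: Z + 72 = 74 + 0, so Z = 2.
A = 4 and Z = 2 is He-4 — an alpha particle.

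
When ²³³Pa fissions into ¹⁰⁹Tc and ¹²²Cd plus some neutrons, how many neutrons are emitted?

Conserve mass number: 233 = 109 + 122 + k, so k = 233 − 231 = 2.
Check atomic number: 91 = 43 + 48 + 0 = 91. ✓

2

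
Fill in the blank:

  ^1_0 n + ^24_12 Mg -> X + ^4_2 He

Conserve mass number: 1 + 24 = A + 4, so A = 21.
Conserve atomic number: 0 + 12 = Z + 2, so Z = 10.
Z = 10 is neon, so the species is ^21_10 Ne.

Ne-21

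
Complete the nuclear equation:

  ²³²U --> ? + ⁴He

Conserve mass number: 232 = A + 4, so A = 228.
Conserve atomic number: 92 = Z + 2, so Z = 90.
Z = 90 is thorium, so the species is ²²⁸Th.

Th-228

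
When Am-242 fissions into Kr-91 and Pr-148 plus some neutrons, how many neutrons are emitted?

3

Conserve mass number: 242 = 91 + 148 + k, so k = 242 − 239 = 3.
Check atomic number: 95 = 36 + 59 + 0 = 95. ✓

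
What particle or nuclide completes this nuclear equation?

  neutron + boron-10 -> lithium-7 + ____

Conserve mass number: 1 + 10 = 7 + A, so A = 4.
Conserve atomic number: 0 + 5 = 3 + Z, so Z = 2.
A = 4 and Z = 2 is helium-4 — an alpha particle.

alpha particle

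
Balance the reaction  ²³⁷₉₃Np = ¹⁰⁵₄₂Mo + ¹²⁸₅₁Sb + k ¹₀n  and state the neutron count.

4

Conserve mass number: 237 = 105 + 128 + k, so k = 237 − 233 = 4.
Check atomic number: 93 = 42 + 51 + 0 = 93. ✓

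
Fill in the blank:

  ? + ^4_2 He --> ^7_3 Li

Conserve mass number: A + 4 = 7, so A = 3.
Conserve atomic number: Z + 2 = 3, so Z = 1.
A = 3 and Z = 1 is ^3_1 H — a triton.

triton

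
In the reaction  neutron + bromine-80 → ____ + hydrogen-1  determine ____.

Conserve mass number: 1 + 80 = A + 1, so A = 80.
Conserve atomic number: 0 + 35 = Z + 1, so Z = 34.
Z = 34 is selenium, so the species is selenium-80.

Se-80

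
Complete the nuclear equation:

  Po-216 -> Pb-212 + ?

alpha particle

Conserve mass number: 216 = 212 + A, so A = 4.
Conserve atomic number: 84 = 82 + Z, so Z = 2.
A = 4 and Z = 2 is He-4 — an alpha particle.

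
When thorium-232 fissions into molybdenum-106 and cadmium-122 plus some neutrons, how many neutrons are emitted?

Conserve mass number: 232 = 106 + 122 + k, so k = 232 − 228 = 4.
Check atomic number: 90 = 42 + 48 + 0 = 90. ✓

4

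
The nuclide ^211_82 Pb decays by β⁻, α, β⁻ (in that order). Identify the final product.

Pb-207

Start: (A, Z) = (211, 82).
After β⁻: (211, 83).
After α: (207, 81).
After β⁻: (207, 82).
Z = 82 is lead.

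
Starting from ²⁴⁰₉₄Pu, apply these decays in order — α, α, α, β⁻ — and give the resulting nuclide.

Start: (A, Z) = (240, 94).
After α: (236, 92).
After α: (232, 90).
After α: (228, 88).
After β⁻: (228, 89).
Z = 89 is actinium.

Ac-228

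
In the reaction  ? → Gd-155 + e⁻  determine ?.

Eu-155

Conserve mass number: A = 155 + 0, so A = 155.
Conserve atomic number: Z = 64 − 1, so Z = 63.
Z = 63 is europium, so the species is Eu-155.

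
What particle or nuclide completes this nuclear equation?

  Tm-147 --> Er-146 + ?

Conserve mass number: 147 = 146 + A, so A = 1.
Conserve atomic number: 69 = 68 + Z, so Z = 1.
A = 1 and Z = 1 is H-1 — a proton.

proton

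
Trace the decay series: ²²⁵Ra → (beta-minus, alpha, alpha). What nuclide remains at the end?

Start: (A, Z) = (225, 88).
After β⁻: (225, 89).
After α: (221, 87).
After α: (217, 85).
Z = 85 is astatine.

At-217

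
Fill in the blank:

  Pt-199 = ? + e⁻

Conserve mass number: 199 = A + 0, so A = 199.
Conserve atomic number: 78 = Z − 1, so Z = 79.
Z = 79 is gold, so the species is Au-199.

Au-199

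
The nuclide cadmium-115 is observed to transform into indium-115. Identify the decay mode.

beta-minus decay

ΔA = 115 − 115 = 0; ΔZ = 49 − 48 = +1.
A is unchanged and Z rises by 1 — a neutron has become a proton (β⁻ decay).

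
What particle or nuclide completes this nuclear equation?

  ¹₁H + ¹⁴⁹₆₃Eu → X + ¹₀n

Conserve mass number: 1 + 149 = A + 1, so A = 149.
Conserve atomic number: 1 + 63 = Z + 0, so Z = 64.
Z = 64 is gadolinium, so the species is ¹⁴⁹₆₄Gd.

Gd-149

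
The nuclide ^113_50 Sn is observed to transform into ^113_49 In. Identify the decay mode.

ΔA = 113 − 113 = 0; ΔZ = 49 − 50 = -1.
A is unchanged and Z drops by 1 — a proton has become a neutron (β⁺ emission or electron capture).

beta-plus decay or electron capture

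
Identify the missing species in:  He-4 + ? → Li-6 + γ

deuteron

Conserve mass number: 4 + A = 6 + 0, so A = 2.
Conserve atomic number: 2 + Z = 3 + 0, so Z = 1.
A = 2 and Z = 1 is H-2 — a deuteron.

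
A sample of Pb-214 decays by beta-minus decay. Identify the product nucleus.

Bi-214

Beta-minus decay: mass number changes by +0, atomic number by +1.
A: 214 = 214; Z: 82 + 1 = 83.
Z = 83 is bismuth, so the daughter is Bi-214.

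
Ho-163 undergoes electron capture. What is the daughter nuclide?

Dy-163

Electron capture: mass number changes by +0, atomic number by -1.
A: 163 = 163; Z: 67 − 1 = 66.
Z = 66 is dysprosium, so the daughter is Dy-163.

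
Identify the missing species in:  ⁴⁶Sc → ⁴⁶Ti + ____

beta-minus particle

Conserve mass number: 46 = 46 + A, so A = 0.
Conserve atomic number: 21 = 22 + Z, so Z = -1.
A = 0 and Z = -1 is e⁻ — a beta-minus particle.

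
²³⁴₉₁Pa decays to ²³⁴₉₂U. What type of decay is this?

ΔA = 234 − 234 = 0; ΔZ = 92 − 91 = +1.
A is unchanged and Z rises by 1 — a neutron has become a proton (β⁻ decay).

beta-minus decay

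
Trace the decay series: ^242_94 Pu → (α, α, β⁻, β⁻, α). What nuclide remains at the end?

Start: (A, Z) = (242, 94).
After α: (238, 92).
After α: (234, 90).
After β⁻: (234, 91).
After β⁻: (234, 92).
After α: (230, 90).
Z = 90 is thorium.

Th-230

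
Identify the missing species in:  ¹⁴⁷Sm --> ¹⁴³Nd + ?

Conserve mass number: 147 = 143 + A, so A = 4.
Conserve atomic number: 62 = 60 + Z, so Z = 2.
A = 4 and Z = 2 is ⁴He — an alpha particle.

alpha particle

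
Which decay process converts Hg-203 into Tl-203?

beta-minus decay

ΔA = 203 − 203 = 0; ΔZ = 81 − 80 = +1.
A is unchanged and Z rises by 1 — a neutron has become a proton (β⁻ decay).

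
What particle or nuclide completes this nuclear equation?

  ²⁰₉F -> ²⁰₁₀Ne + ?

Conserve mass number: 20 = 20 + A, so A = 0.
Conserve atomic number: 9 = 10 + Z, so Z = -1.
A = 0 and Z = -1 is ⁰₋₁e — a beta-minus particle.

beta-minus particle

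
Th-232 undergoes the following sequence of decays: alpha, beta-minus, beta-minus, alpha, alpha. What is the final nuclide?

Rn-220

Start: (A, Z) = (232, 90).
After α: (228, 88).
After β⁻: (228, 89).
After β⁻: (228, 90).
After α: (224, 88).
After α: (220, 86).
Z = 86 is radon.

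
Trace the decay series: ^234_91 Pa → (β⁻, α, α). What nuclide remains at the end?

Start: (A, Z) = (234, 91).
After β⁻: (234, 92).
After α: (230, 90).
After α: (226, 88).
Z = 88 is radium.

Ra-226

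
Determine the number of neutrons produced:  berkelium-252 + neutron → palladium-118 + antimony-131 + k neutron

Conserve mass number: 253 = 118 + 131 + k, so k = 253 − 249 = 4.
Check atomic number: 97 = 46 + 51 + 0 = 97. ✓

4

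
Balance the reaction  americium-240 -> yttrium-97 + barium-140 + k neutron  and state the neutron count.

3

Conserve mass number: 240 = 97 + 140 + k, so k = 240 − 237 = 3.
Check atomic number: 95 = 39 + 56 + 0 = 95. ✓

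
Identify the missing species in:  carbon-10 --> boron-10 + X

positron

Conserve mass number: 10 = 10 + A, so A = 0.
Conserve atomic number: 6 = 5 + Z, so Z = 1.
A = 0 and Z = 1 is e⁺ — a positron.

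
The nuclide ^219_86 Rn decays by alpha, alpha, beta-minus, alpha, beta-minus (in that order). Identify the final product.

Pb-207

Start: (A, Z) = (219, 86).
After α: (215, 84).
After α: (211, 82).
After β⁻: (211, 83).
After α: (207, 81).
After β⁻: (207, 82).
Z = 82 is lead.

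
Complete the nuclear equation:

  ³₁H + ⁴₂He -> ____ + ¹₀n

Conserve mass number: 3 + 4 = A + 1, so A = 6.
Conserve atomic number: 1 + 2 = Z + 0, so Z = 3.
Z = 3 is lithium, so the species is ⁶₃Li.

Li-6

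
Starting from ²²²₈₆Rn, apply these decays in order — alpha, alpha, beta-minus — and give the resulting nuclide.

Start: (A, Z) = (222, 86).
After α: (218, 84).
After α: (214, 82).
After β⁻: (214, 83).
Z = 83 is bismuth.

Bi-214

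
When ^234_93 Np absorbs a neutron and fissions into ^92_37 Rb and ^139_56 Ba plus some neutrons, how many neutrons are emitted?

4

Conserve mass number: 235 = 92 + 139 + k, so k = 235 − 231 = 4.
Check atomic number: 93 = 37 + 56 + 0 = 93. ✓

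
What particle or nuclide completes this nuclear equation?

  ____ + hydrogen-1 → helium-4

triton

Conserve mass number: A + 1 = 4, so A = 3.
Conserve atomic number: Z + 1 = 2, so Z = 1.
A = 3 and Z = 1 is hydrogen-3 — a triton.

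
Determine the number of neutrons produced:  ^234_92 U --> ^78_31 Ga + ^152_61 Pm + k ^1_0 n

Conserve mass number: 234 = 78 + 152 + k, so k = 234 − 230 = 4.
Check atomic number: 92 = 31 + 61 + 0 = 92. ✓

4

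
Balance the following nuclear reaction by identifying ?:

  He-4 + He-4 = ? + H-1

Li-7

Conserve mass number: 4 + 4 = A + 1, so A = 7.
Conserve atomic number: 2 + 2 = Z + 1, so Z = 3.
Z = 3 is lithium, so the species is Li-7.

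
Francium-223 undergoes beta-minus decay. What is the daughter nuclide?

Beta-minus decay: mass number changes by +0, atomic number by +1.
A: 223 = 223; Z: 87 + 1 = 88.
Z = 88 is radium, so the daughter is radium-223.

Ra-223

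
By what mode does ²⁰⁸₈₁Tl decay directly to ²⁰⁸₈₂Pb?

ΔA = 208 − 208 = 0; ΔZ = 82 − 81 = +1.
A is unchanged and Z rises by 1 — a neutron has become a proton (β⁻ decay).

beta-minus decay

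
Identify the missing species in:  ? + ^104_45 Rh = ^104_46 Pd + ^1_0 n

proton

Conserve mass number: A + 104 = 104 + 1, so A = 1.
Conserve atomic number: Z + 45 = 46 + 0, so Z = 1.
A = 1 and Z = 1 is ^1_1 H — a proton.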